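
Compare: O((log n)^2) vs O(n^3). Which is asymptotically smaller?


polylogarithmic grows slower than cubic
O((log n)^2) is asymptotically smaller; O(n^3) grows faster


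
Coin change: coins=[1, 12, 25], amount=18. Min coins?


dp[0]=0; dp[i]=1+min(dp[i-c] for c in coins)
...dp[13]=2, dp[14]=3, dp[15]=4, dp[16]=5, dp[17]=6, dp[18]=7
Minimum coins for 18 = 7


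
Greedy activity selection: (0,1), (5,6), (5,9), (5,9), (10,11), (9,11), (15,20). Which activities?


Greedy: pick earliest-ending, then skip overlaps.
Selected (4 activities): [(0, 1), (5, 6), (10, 11), (15, 20)]


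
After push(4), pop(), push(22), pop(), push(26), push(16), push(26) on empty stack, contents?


push(4) -> [4]
pop() returns 4 -> []
push(22) -> [22]
pop() returns 22 -> []
push(26) -> [26]
push(16) -> [26, 16]
push(26) -> [26, 16, 26]
Final stack (bottom to top): [26, 16, 26]


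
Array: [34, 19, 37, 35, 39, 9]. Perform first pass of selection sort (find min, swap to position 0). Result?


After one pass: [9, 19, 37, 35, 39, 34]


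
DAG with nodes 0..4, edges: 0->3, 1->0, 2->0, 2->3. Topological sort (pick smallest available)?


Kahn's algorithm, process smallest node first
Order: [1, 2, 0, 3, 4]


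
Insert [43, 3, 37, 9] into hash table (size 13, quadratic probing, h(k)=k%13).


Insertions: 43->slot 4; 3->slot 3; 37->slot 11; 9->slot 9
Table: [None, None, None, 3, 43, None, None, None, None, 9, None, 37, None]


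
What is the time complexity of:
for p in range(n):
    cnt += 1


Per nesting level: O(n) = O(n)
Complexity: O(n)


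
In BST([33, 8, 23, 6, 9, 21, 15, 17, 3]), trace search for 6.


BST root = 33
Search for 6: compare at each node
Path: [33, 8, 6]


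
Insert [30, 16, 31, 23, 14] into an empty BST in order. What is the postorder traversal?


Root = 30; build tree by BST insertion.
Postorder traversal: [14, 23, 16, 31, 30]


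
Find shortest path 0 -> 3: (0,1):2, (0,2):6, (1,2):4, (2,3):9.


Dijkstra from 0:
Distances: {0: 0, 1: 2, 2: 6, 3: 15}
Shortest distance to 3 = 15, path = [0, 2, 3]


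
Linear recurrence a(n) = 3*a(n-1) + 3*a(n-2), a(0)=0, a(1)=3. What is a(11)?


Build bottom-up:
...a(9)=105948, a(10)=401679, a(11)=3*401679+3*105948=1522881


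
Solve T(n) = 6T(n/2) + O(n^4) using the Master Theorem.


a=6, b=2, c=4. log_2(6)=2.585 < c=4. Case 3: O(n^c) = O(n^4)
Complexity: O(n^4)


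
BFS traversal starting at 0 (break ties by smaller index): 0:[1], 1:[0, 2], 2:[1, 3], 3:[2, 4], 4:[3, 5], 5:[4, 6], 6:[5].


BFS queue: start with [0]
Visit order: [0, 1, 2, 3, 4, 5, 6]


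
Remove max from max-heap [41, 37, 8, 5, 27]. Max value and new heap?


Max = 41
Replace root with last, heapify down
Resulting heap: [37, 27, 8, 5]


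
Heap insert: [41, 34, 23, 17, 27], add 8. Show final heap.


Append 8: [41, 34, 23, 17, 27, 8]
Bubble up: no swaps needed
Result: [41, 34, 23, 17, 27, 8]


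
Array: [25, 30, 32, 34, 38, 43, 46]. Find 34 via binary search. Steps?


Search for 34:
[0,6] mid=3 arr[3]=34
Total: 1 comparisons


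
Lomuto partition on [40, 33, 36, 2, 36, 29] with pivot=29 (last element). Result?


Elements <= 29 go left of pivot.
Result: [2, 29, 36, 40, 36, 33], pivot at index 1


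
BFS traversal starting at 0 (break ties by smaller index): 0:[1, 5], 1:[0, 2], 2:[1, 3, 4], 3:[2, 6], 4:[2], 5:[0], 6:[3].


BFS queue: start with [0]
Visit order: [0, 1, 5, 2, 3, 4, 6]


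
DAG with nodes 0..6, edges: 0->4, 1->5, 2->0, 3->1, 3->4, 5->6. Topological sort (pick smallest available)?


Kahn's algorithm, process smallest node first
Order: [2, 0, 3, 1, 4, 5, 6]


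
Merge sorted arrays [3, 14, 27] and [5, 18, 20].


Compare heads, take smaller each step.
Merged: [3, 5, 14, 18, 20, 27]


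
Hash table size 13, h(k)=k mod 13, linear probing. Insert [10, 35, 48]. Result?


Insertions: 10->slot 10; 35->slot 9; 48->slot 11
Table: [None, None, None, None, None, None, None, None, None, 35, 10, 48, None]


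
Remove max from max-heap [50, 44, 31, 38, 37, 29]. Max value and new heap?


Max = 50
Replace root with last, heapify down
Resulting heap: [44, 38, 31, 29, 37]


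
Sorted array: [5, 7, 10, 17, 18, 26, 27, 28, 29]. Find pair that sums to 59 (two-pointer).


Two pointers: lo=0, hi=8
No pair sums to 59


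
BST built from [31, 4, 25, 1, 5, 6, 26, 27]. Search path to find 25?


BST root = 31
Search for 25: compare at each node
Path: [31, 4, 25]


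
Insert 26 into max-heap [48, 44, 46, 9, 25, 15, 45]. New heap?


Append 26: [48, 44, 46, 9, 25, 15, 45, 26]
Bubble up: swap idx 7(26) with idx 3(9)
Result: [48, 44, 46, 26, 25, 15, 45, 9]


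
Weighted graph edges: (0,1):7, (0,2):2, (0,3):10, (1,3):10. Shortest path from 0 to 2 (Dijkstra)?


Dijkstra from 0:
Distances: {0: 0, 1: 7, 2: 2, 3: 10}
Shortest distance to 2 = 2, path = [0, 2]


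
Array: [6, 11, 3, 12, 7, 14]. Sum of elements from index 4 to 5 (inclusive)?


Prefix sums: [0, 6, 17, 20, 32, 39, 53]
Sum[4..5] = prefix[6] - prefix[4] = 53 - 32 = 21


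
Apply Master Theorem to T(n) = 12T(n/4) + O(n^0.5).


a=12, b=4, c=0.5. log_4(12)=1.792 > c=0.5. Case 1: O(n^log_b(a)) = O(n^1.792)
Complexity: O(n^1.792)


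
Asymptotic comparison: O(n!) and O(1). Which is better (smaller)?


constant grows slower than factorial
O(1) is asymptotically smaller; O(n!) grows faster


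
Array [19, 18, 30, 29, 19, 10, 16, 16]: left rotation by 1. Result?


Left rotate by 1: [18, 30, 29, 19, 10, 16, 16, 19]


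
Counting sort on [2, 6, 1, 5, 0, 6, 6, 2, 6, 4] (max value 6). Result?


Count array: [1, 1, 2, 0, 1, 1, 4]
Reconstruct: [0, 1, 2, 2, 4, 5, 6, 6, 6, 6]


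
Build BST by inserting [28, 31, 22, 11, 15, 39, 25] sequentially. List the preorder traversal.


Root = 28; build tree by BST insertion.
Preorder traversal: [28, 22, 11, 15, 25, 31, 39]


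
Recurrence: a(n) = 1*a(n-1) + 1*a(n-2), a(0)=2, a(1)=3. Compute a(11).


Build bottom-up:
...a(9)=144, a(10)=233, a(11)=1*233+1*144=377


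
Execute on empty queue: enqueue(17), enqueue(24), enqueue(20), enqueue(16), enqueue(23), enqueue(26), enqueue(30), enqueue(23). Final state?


enqueue(17) -> [17]
enqueue(24) -> [17, 24]
enqueue(20) -> [17, 24, 20]
enqueue(16) -> [17, 24, 20, 16]
enqueue(23) -> [17, 24, 20, 16, 23]
enqueue(26) -> [17, 24, 20, 16, 23, 26]
enqueue(30) -> [17, 24, 20, 16, 23, 26, 30]
enqueue(23) -> [17, 24, 20, 16, 23, 26, 30, 23]
Final queue (front to back): [17, 24, 20, 16, 23, 26, 30, 23]


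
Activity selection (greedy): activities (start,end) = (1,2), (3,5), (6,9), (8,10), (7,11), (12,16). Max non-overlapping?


Greedy: pick earliest-ending, then skip overlaps.
Selected (4 activities): [(1, 2), (3, 5), (6, 9), (12, 16)]


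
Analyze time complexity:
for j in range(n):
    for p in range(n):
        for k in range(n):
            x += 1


Per nesting level: O(n) * O(n) * O(n) = O(n^3)
Complexity: O(n^3)


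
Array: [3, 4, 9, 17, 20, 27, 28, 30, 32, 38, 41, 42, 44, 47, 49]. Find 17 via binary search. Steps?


Search for 17:
[0,14] mid=7 arr[7]=30
[0,6] mid=3 arr[3]=17
Total: 2 comparisons


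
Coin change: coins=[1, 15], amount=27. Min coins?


dp[0]=0; dp[i]=1+min(dp[i-c] for c in coins)
...dp[22]=8, dp[23]=9, dp[24]=10, dp[25]=11, dp[26]=12, dp[27]=13
Minimum coins for 27 = 13


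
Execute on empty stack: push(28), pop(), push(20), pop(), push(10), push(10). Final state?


push(28) -> [28]
pop() returns 28 -> []
push(20) -> [20]
pop() returns 20 -> []
push(10) -> [10]
push(10) -> [10, 10]
Final stack (bottom to top): [10, 10]


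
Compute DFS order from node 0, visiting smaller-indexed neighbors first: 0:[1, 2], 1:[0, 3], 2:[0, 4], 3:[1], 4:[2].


DFS stack-based: start with [0]
Visit order: [0, 1, 3, 2, 4]


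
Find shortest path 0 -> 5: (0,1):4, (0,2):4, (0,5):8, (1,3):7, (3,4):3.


Dijkstra from 0:
Distances: {0: 0, 1: 4, 2: 4, 3: 11, 4: 14, 5: 8}
Shortest distance to 5 = 8, path = [0, 5]


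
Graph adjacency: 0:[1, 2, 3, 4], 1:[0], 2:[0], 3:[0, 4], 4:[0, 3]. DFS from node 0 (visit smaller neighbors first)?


DFS stack-based: start with [0]
Visit order: [0, 1, 2, 3, 4]


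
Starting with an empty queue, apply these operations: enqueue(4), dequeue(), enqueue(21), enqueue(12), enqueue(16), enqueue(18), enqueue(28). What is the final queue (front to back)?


enqueue(4) -> [4]
dequeue() returns 4 -> []
enqueue(21) -> [21]
enqueue(12) -> [21, 12]
enqueue(16) -> [21, 12, 16]
enqueue(18) -> [21, 12, 16, 18]
enqueue(28) -> [21, 12, 16, 18, 28]
Final queue (front to back): [21, 12, 16, 18, 28]


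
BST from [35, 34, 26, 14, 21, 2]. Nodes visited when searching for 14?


BST root = 35
Search for 14: compare at each node
Path: [35, 34, 26, 14]


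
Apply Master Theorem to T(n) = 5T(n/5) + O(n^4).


a=5, b=5, c=4. log_5(5)=1 < c=4. Case 3: O(n^c) = O(n^4)
Complexity: O(n^4)


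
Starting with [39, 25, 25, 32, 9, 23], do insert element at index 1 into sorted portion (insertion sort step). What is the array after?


After one pass: [25, 39, 25, 32, 9, 23]


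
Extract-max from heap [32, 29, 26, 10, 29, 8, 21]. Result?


Max = 32
Replace root with last, heapify down
Resulting heap: [29, 29, 26, 10, 21, 8]


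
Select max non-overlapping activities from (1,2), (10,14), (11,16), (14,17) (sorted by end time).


Greedy: pick earliest-ending, then skip overlaps.
Selected (3 activities): [(1, 2), (10, 14), (14, 17)]


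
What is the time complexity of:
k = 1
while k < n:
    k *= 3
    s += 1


Per nesting level: O(log n) = O(log n)
Complexity: O(log n)


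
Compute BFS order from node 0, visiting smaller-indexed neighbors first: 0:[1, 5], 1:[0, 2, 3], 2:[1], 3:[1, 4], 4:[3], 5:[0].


BFS queue: start with [0]
Visit order: [0, 1, 5, 2, 3, 4]


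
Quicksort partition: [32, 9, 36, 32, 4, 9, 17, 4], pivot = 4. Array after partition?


Elements <= 4 go left of pivot.
Result: [4, 4, 36, 32, 32, 9, 17, 9], pivot at index 1


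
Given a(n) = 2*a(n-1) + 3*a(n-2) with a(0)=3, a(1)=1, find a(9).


Build bottom-up:
...a(7)=2185, a(8)=6563, a(9)=2*6563+3*2185=19681


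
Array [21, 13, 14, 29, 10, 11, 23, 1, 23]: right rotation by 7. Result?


Right rotate by 7: [14, 29, 10, 11, 23, 1, 23, 21, 13]


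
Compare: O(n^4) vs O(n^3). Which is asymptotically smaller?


cubic grows slower than quartic
O(n^3) is asymptotically smaller; O(n^4) grows faster


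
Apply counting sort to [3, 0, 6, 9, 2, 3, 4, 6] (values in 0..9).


Count array: [1, 0, 1, 2, 1, 0, 2, 0, 0, 1]
Reconstruct: [0, 2, 3, 3, 4, 6, 6, 9]


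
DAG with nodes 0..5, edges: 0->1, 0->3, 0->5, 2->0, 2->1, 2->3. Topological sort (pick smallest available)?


Kahn's algorithm, process smallest node first
Order: [2, 0, 1, 3, 4, 5]


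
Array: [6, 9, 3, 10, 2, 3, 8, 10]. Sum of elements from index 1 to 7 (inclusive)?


Prefix sums: [0, 6, 15, 18, 28, 30, 33, 41, 51]
Sum[1..7] = prefix[8] - prefix[1] = 51 - 6 = 45


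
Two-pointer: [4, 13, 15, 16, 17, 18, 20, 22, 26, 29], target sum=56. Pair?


Two pointers: lo=0, hi=9
No pair sums to 56


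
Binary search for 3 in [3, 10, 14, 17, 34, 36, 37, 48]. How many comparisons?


Search for 3:
[0,7] mid=3 arr[3]=17
[0,2] mid=1 arr[1]=10
[0,0] mid=0 arr[0]=3
Total: 3 comparisons


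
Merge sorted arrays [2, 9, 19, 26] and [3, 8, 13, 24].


Compare heads, take smaller each step.
Merged: [2, 3, 8, 9, 13, 19, 24, 26]


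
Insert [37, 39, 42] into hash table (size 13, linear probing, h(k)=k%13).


Insertions: 37->slot 11; 39->slot 0; 42->slot 3
Table: [39, None, None, 42, None, None, None, None, None, None, None, 37, None]


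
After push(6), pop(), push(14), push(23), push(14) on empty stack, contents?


push(6) -> [6]
pop() returns 6 -> []
push(14) -> [14]
push(23) -> [14, 23]
push(14) -> [14, 23, 14]
Final stack (bottom to top): [14, 23, 14]


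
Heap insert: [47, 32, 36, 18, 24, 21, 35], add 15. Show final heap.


Append 15: [47, 32, 36, 18, 24, 21, 35, 15]
Bubble up: no swaps needed
Result: [47, 32, 36, 18, 24, 21, 35, 15]


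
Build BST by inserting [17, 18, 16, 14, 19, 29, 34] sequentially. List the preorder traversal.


Root = 17; build tree by BST insertion.
Preorder traversal: [17, 16, 14, 18, 19, 29, 34]


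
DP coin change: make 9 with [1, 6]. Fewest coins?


dp[0]=0; dp[i]=1+min(dp[i-c] for c in coins)
...dp[4]=4, dp[5]=5, dp[6]=1, dp[7]=2, dp[8]=3, dp[9]=4
Minimum coins for 9 = 4


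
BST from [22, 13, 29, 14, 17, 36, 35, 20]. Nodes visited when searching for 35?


BST root = 22
Search for 35: compare at each node
Path: [22, 29, 36, 35]


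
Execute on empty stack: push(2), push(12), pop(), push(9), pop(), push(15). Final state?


push(2) -> [2]
push(12) -> [2, 12]
pop() returns 12 -> [2]
push(9) -> [2, 9]
pop() returns 9 -> [2]
push(15) -> [2, 15]
Final stack (bottom to top): [2, 15]


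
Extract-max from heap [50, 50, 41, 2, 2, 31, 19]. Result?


Max = 50
Replace root with last, heapify down
Resulting heap: [50, 19, 41, 2, 2, 31]


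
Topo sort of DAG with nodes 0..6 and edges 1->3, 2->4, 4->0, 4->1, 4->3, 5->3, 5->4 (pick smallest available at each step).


Kahn's algorithm, process smallest node first
Order: [2, 5, 4, 0, 1, 3, 6]


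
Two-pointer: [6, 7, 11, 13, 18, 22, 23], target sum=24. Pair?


Two pointers: lo=0, hi=6
Found pair: (6, 18) summing to 24


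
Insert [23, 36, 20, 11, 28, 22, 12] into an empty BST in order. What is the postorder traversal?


Root = 23; build tree by BST insertion.
Postorder traversal: [12, 11, 22, 20, 28, 36, 23]


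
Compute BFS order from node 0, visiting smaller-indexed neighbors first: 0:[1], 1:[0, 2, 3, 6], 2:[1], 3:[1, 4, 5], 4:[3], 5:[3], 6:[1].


BFS queue: start with [0]
Visit order: [0, 1, 2, 3, 6, 4, 5]


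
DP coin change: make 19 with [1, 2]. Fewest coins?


dp[0]=0; dp[i]=1+min(dp[i-c] for c in coins)
...dp[14]=7, dp[15]=8, dp[16]=8, dp[17]=9, dp[18]=9, dp[19]=10
Minimum coins for 19 = 10


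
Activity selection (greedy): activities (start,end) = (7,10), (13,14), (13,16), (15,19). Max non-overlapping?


Greedy: pick earliest-ending, then skip overlaps.
Selected (3 activities): [(7, 10), (13, 14), (15, 19)]


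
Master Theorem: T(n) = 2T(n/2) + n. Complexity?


a=2, b=2, c=1. log_2(2)=1 = c=1. Case 2: O(n^c log n) = O(n log n)
Complexity: O(n log n)


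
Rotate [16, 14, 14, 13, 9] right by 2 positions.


Right rotate by 2: [13, 9, 16, 14, 14]


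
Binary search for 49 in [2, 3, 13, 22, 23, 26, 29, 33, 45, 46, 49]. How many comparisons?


Search for 49:
[0,10] mid=5 arr[5]=26
[6,10] mid=8 arr[8]=45
[9,10] mid=9 arr[9]=46
[10,10] mid=10 arr[10]=49
Total: 4 comparisons


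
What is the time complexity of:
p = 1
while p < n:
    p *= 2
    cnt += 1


Per nesting level: O(log n) = O(log n)
Complexity: O(log n)


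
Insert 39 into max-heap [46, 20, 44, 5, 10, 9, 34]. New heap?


Append 39: [46, 20, 44, 5, 10, 9, 34, 39]
Bubble up: swap idx 7(39) with idx 3(5); swap idx 3(39) with idx 1(20)
Result: [46, 39, 44, 20, 10, 9, 34, 5]


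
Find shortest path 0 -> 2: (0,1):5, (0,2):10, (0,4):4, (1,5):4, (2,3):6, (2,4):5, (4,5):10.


Dijkstra from 0:
Distances: {0: 0, 1: 5, 2: 9, 3: 15, 4: 4, 5: 9}
Shortest distance to 2 = 9, path = [0, 4, 2]


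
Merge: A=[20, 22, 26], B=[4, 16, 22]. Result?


Compare heads, take smaller each step.
Merged: [4, 16, 20, 22, 22, 26]


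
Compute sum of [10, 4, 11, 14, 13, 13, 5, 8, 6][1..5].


Prefix sums: [0, 10, 14, 25, 39, 52, 65, 70, 78, 84]
Sum[1..5] = prefix[6] - prefix[1] = 65 - 10 = 55


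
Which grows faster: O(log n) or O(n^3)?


logarithmic grows slower than cubic
O(log n) is asymptotically smaller; O(n^3) grows faster


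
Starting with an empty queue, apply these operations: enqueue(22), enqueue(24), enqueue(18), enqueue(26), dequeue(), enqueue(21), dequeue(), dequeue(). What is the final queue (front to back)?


enqueue(22) -> [22]
enqueue(24) -> [22, 24]
enqueue(18) -> [22, 24, 18]
enqueue(26) -> [22, 24, 18, 26]
dequeue() returns 22 -> [24, 18, 26]
enqueue(21) -> [24, 18, 26, 21]
dequeue() returns 24 -> [18, 26, 21]
dequeue() returns 18 -> [26, 21]
Final queue (front to back): [26, 21]


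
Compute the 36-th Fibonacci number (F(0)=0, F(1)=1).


F(n)=F(n-1)+F(n-2)
...F(34)=5702887, F(35)=9227465, F(36)=14930352


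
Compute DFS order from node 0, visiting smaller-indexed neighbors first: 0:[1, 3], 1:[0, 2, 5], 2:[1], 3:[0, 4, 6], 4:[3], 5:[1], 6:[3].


DFS stack-based: start with [0]
Visit order: [0, 1, 2, 5, 3, 4, 6]


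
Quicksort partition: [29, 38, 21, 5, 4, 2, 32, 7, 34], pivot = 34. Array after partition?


Elements <= 34 go left of pivot.
Result: [29, 21, 5, 4, 2, 32, 7, 34, 38], pivot at index 7


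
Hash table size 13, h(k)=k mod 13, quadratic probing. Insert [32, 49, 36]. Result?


Insertions: 32->slot 6; 49->slot 10; 36->slot 11
Table: [None, None, None, None, None, None, 32, None, None, None, 49, 36, None]


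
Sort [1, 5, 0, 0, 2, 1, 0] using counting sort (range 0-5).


Count array: [3, 2, 1, 0, 0, 1]
Reconstruct: [0, 0, 0, 1, 1, 2, 5]


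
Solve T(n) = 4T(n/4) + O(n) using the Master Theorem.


a=4, b=4, c=1. log_4(4)=1 = c=1. Case 2: O(n^c log n) = O(n log n)
Complexity: O(n log n)


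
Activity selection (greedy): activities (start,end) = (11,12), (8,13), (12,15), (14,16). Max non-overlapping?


Greedy: pick earliest-ending, then skip overlaps.
Selected (2 activities): [(11, 12), (12, 15)]


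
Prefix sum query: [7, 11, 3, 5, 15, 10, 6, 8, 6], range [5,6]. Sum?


Prefix sums: [0, 7, 18, 21, 26, 41, 51, 57, 65, 71]
Sum[5..6] = prefix[7] - prefix[5] = 57 - 41 = 16


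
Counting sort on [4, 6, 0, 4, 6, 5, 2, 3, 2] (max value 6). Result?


Count array: [1, 0, 2, 1, 2, 1, 2]
Reconstruct: [0, 2, 2, 3, 4, 4, 5, 6, 6]


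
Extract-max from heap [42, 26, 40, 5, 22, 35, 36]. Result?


Max = 42
Replace root with last, heapify down
Resulting heap: [40, 26, 36, 5, 22, 35]


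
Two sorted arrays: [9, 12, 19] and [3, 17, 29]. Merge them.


Compare heads, take smaller each step.
Merged: [3, 9, 12, 17, 19, 29]


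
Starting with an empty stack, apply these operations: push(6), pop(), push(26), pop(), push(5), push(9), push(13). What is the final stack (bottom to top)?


push(6) -> [6]
pop() returns 6 -> []
push(26) -> [26]
pop() returns 26 -> []
push(5) -> [5]
push(9) -> [5, 9]
push(13) -> [5, 9, 13]
Final stack (bottom to top): [5, 9, 13]


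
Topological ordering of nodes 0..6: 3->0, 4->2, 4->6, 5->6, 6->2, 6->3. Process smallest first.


Kahn's algorithm, process smallest node first
Order: [1, 4, 5, 6, 2, 3, 0]


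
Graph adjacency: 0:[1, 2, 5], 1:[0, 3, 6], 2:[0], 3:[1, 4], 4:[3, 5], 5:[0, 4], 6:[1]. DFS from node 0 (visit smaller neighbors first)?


DFS stack-based: start with [0]
Visit order: [0, 1, 3, 4, 5, 6, 2]


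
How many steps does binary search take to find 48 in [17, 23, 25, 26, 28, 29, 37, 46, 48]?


Search for 48:
[0,8] mid=4 arr[4]=28
[5,8] mid=6 arr[6]=37
[7,8] mid=7 arr[7]=46
[8,8] mid=8 arr[8]=48
Total: 4 comparisons


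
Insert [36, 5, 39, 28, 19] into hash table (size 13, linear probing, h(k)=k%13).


Insertions: 36->slot 10; 5->slot 5; 39->slot 0; 28->slot 2; 19->slot 6
Table: [39, None, 28, None, None, 5, 19, None, None, None, 36, None, None]


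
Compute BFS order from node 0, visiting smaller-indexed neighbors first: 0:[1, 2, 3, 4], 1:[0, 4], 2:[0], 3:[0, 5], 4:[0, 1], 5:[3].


BFS queue: start with [0]
Visit order: [0, 1, 2, 3, 4, 5]


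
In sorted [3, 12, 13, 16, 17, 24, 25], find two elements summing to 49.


Two pointers: lo=0, hi=6
Found pair: (24, 25) summing to 49


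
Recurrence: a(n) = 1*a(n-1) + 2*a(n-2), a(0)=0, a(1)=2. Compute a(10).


Build bottom-up:
...a(8)=170, a(9)=342, a(10)=1*342+2*170=682


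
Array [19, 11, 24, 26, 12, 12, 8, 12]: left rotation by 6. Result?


Left rotate by 6: [8, 12, 19, 11, 24, 26, 12, 12]


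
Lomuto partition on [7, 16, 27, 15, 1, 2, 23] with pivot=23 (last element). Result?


Elements <= 23 go left of pivot.
Result: [7, 16, 15, 1, 2, 23, 27], pivot at index 5


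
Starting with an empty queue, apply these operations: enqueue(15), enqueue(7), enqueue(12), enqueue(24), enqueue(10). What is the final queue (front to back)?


enqueue(15) -> [15]
enqueue(7) -> [15, 7]
enqueue(12) -> [15, 7, 12]
enqueue(24) -> [15, 7, 12, 24]
enqueue(10) -> [15, 7, 12, 24, 10]
Final queue (front to back): [15, 7, 12, 24, 10]


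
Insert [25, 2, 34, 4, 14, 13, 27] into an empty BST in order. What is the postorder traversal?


Root = 25; build tree by BST insertion.
Postorder traversal: [13, 14, 4, 2, 27, 34, 25]


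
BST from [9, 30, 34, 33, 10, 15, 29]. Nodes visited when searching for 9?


BST root = 9
Search for 9: compare at each node
Path: [9]


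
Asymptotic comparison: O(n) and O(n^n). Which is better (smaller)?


linear grows slower than n^n
O(n) is asymptotically smaller; O(n^n) grows faster


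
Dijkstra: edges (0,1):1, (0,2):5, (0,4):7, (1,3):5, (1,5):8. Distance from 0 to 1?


Dijkstra from 0:
Distances: {0: 0, 1: 1, 2: 5, 3: 6, 4: 7, 5: 9}
Shortest distance to 1 = 1, path = [0, 1]


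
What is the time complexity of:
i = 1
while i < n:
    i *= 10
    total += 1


Per nesting level: O(log n) = O(log n)
Complexity: O(log n)


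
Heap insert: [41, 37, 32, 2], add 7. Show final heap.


Append 7: [41, 37, 32, 2, 7]
Bubble up: no swaps needed
Result: [41, 37, 32, 2, 7]


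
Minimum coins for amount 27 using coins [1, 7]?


dp[0]=0; dp[i]=1+min(dp[i-c] for c in coins)
...dp[22]=4, dp[23]=5, dp[24]=6, dp[25]=7, dp[26]=8, dp[27]=9
Minimum coins for 27 = 9


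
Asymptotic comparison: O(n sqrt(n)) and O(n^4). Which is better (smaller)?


n^1.5 grows slower than quartic
O(n sqrt(n)) is asymptotically smaller; O(n^4) grows faster


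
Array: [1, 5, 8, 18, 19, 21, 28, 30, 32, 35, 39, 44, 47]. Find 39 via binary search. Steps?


Search for 39:
[0,12] mid=6 arr[6]=28
[7,12] mid=9 arr[9]=35
[10,12] mid=11 arr[11]=44
[10,10] mid=10 arr[10]=39
Total: 4 comparisons


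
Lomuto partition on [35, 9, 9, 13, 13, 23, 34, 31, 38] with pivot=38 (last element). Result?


Elements <= 38 go left of pivot.
Result: [35, 9, 9, 13, 13, 23, 34, 31, 38], pivot at index 8


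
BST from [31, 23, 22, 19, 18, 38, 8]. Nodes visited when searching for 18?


BST root = 31
Search for 18: compare at each node
Path: [31, 23, 22, 19, 18]


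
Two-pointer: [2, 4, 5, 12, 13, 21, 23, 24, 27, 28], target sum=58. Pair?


Two pointers: lo=0, hi=9
No pair sums to 58


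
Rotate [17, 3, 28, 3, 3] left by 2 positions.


Left rotate by 2: [28, 3, 3, 17, 3]


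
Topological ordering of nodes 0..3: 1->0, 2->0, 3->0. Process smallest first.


Kahn's algorithm, process smallest node first
Order: [1, 2, 3, 0]


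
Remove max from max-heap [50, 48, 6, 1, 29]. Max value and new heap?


Max = 50
Replace root with last, heapify down
Resulting heap: [48, 29, 6, 1]


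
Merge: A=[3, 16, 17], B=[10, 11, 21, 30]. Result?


Compare heads, take smaller each step.
Merged: [3, 10, 11, 16, 17, 21, 30]


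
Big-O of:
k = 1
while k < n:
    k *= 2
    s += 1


Per nesting level: O(log n) = O(log n)
Complexity: O(log n)


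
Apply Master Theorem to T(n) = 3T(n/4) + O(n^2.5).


a=3, b=4, c=2.5. log_4(3)=0.792 < c=2.5. Case 3: O(n^c) = O(n^2.500)
Complexity: O(n^2.500)


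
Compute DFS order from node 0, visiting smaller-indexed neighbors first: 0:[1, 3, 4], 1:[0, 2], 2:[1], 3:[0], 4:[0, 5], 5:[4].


DFS stack-based: start with [0]
Visit order: [0, 1, 2, 3, 4, 5]


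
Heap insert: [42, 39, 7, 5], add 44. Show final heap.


Append 44: [42, 39, 7, 5, 44]
Bubble up: swap idx 4(44) with idx 1(39); swap idx 1(44) with idx 0(42)
Result: [44, 42, 7, 5, 39]


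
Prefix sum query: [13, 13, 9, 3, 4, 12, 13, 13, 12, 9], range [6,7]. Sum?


Prefix sums: [0, 13, 26, 35, 38, 42, 54, 67, 80, 92, 101]
Sum[6..7] = prefix[8] - prefix[6] = 80 - 54 = 26


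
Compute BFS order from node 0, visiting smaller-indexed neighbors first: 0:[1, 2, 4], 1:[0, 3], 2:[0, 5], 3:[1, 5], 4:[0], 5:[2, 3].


BFS queue: start with [0]
Visit order: [0, 1, 2, 4, 3, 5]


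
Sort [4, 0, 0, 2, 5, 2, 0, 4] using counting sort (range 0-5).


Count array: [3, 0, 2, 0, 2, 1]
Reconstruct: [0, 0, 0, 2, 2, 4, 4, 5]


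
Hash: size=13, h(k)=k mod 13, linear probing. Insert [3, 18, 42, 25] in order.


Insertions: 3->slot 3; 18->slot 5; 42->slot 4; 25->slot 12
Table: [None, None, None, 3, 42, 18, None, None, None, None, None, None, 25]


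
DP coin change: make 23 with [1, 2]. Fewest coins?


dp[0]=0; dp[i]=1+min(dp[i-c] for c in coins)
...dp[18]=9, dp[19]=10, dp[20]=10, dp[21]=11, dp[22]=11, dp[23]=12
Minimum coins for 23 = 12


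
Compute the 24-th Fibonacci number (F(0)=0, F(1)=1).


F(n)=F(n-1)+F(n-2)
...F(22)=17711, F(23)=28657, F(24)=46368


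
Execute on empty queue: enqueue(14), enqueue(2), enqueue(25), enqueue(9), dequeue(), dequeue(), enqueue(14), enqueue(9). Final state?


enqueue(14) -> [14]
enqueue(2) -> [14, 2]
enqueue(25) -> [14, 2, 25]
enqueue(9) -> [14, 2, 25, 9]
dequeue() returns 14 -> [2, 25, 9]
dequeue() returns 2 -> [25, 9]
enqueue(14) -> [25, 9, 14]
enqueue(9) -> [25, 9, 14, 9]
Final queue (front to back): [25, 9, 14, 9]


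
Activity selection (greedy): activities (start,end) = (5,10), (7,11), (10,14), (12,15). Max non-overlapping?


Greedy: pick earliest-ending, then skip overlaps.
Selected (2 activities): [(5, 10), (10, 14)]


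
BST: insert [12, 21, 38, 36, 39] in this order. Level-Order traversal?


Root = 12; build tree by BST insertion.
Level-Order traversal: [12, 21, 38, 36, 39]


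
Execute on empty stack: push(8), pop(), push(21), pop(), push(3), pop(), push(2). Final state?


push(8) -> [8]
pop() returns 8 -> []
push(21) -> [21]
pop() returns 21 -> []
push(3) -> [3]
pop() returns 3 -> []
push(2) -> [2]
Final stack (bottom to top): [2]


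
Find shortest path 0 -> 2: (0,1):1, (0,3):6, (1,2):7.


Dijkstra from 0:
Distances: {0: 0, 1: 1, 2: 8, 3: 6}
Shortest distance to 2 = 8, path = [0, 1, 2]


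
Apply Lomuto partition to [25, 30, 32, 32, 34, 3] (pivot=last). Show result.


Elements <= 3 go left of pivot.
Result: [3, 30, 32, 32, 34, 25], pivot at index 0


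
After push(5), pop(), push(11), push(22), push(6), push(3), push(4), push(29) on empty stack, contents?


push(5) -> [5]
pop() returns 5 -> []
push(11) -> [11]
push(22) -> [11, 22]
push(6) -> [11, 22, 6]
push(3) -> [11, 22, 6, 3]
push(4) -> [11, 22, 6, 3, 4]
push(29) -> [11, 22, 6, 3, 4, 29]
Final stack (bottom to top): [11, 22, 6, 3, 4, 29]


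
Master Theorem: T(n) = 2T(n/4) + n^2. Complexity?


a=2, b=4, c=2. log_4(2)=0.5 < c=2. Case 3: O(n^c) = O(n^2)
Complexity: O(n^2)


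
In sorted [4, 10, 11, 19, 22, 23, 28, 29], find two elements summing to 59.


Two pointers: lo=0, hi=7
No pair sums to 59


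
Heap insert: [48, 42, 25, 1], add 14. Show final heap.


Append 14: [48, 42, 25, 1, 14]
Bubble up: no swaps needed
Result: [48, 42, 25, 1, 14]


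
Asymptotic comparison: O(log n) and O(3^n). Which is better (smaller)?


logarithmic grows slower than exponential (base 3)
O(log n) is asymptotically smaller; O(3^n) grows faster


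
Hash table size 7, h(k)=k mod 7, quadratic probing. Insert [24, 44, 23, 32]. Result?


Insertions: 24->slot 3; 44->slot 2; 23->slot 6; 32->slot 4
Table: [None, None, 44, 24, 32, None, 23]


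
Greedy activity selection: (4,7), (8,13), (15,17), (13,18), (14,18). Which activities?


Greedy: pick earliest-ending, then skip overlaps.
Selected (3 activities): [(4, 7), (8, 13), (15, 17)]


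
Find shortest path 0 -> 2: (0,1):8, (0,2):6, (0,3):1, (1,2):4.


Dijkstra from 0:
Distances: {0: 0, 1: 8, 2: 6, 3: 1}
Shortest distance to 2 = 6, path = [0, 2]


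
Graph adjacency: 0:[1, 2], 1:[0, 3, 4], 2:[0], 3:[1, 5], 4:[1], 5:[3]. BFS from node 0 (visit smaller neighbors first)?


BFS queue: start with [0]
Visit order: [0, 1, 2, 3, 4, 5]


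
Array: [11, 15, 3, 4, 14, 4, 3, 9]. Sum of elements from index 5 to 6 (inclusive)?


Prefix sums: [0, 11, 26, 29, 33, 47, 51, 54, 63]
Sum[5..6] = prefix[7] - prefix[5] = 54 - 47 = 7


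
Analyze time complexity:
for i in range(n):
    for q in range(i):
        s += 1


Per nesting level: O(n) * O(n) [triangular over i] = O(n^2)
Complexity: O(n^2)


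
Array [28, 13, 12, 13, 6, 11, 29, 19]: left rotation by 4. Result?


Left rotate by 4: [6, 11, 29, 19, 28, 13, 12, 13]


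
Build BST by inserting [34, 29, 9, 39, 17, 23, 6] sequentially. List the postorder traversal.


Root = 34; build tree by BST insertion.
Postorder traversal: [6, 23, 17, 9, 29, 39, 34]


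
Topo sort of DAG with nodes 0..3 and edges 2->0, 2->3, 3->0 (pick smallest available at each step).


Kahn's algorithm, process smallest node first
Order: [1, 2, 3, 0]


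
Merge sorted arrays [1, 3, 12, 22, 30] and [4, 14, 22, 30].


Compare heads, take smaller each step.
Merged: [1, 3, 4, 12, 14, 22, 22, 30, 30]


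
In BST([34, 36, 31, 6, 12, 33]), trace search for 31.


BST root = 34
Search for 31: compare at each node
Path: [34, 31]


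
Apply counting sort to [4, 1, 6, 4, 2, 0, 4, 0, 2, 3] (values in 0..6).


Count array: [2, 1, 2, 1, 3, 0, 1]
Reconstruct: [0, 0, 1, 2, 2, 3, 4, 4, 4, 6]


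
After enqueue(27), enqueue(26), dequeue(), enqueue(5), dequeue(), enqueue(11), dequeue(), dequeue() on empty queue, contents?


enqueue(27) -> [27]
enqueue(26) -> [27, 26]
dequeue() returns 27 -> [26]
enqueue(5) -> [26, 5]
dequeue() returns 26 -> [5]
enqueue(11) -> [5, 11]
dequeue() returns 5 -> [11]
dequeue() returns 11 -> []
Final queue (front to back): []


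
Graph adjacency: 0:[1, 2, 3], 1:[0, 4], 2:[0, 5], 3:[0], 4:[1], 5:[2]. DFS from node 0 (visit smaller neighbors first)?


DFS stack-based: start with [0]
Visit order: [0, 1, 4, 2, 5, 3]


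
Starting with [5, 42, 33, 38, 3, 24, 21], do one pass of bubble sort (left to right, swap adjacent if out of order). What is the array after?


After one pass: [5, 33, 38, 3, 24, 21, 42]


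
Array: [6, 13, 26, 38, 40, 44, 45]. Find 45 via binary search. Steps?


Search for 45:
[0,6] mid=3 arr[3]=38
[4,6] mid=5 arr[5]=44
[6,6] mid=6 arr[6]=45
Total: 3 comparisons


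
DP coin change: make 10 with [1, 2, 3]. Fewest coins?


dp[0]=0; dp[i]=1+min(dp[i-c] for c in coins)
...dp[5]=2, dp[6]=2, dp[7]=3, dp[8]=3, dp[9]=3, dp[10]=4
Minimum coins for 10 = 4


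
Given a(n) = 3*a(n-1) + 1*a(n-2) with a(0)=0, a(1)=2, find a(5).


Build bottom-up:
...a(3)=20, a(4)=66, a(5)=3*66+1*20=218


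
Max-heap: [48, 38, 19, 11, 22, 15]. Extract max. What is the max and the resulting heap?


Max = 48
Replace root with last, heapify down
Resulting heap: [38, 22, 19, 11, 15]


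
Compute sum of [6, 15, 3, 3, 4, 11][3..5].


Prefix sums: [0, 6, 21, 24, 27, 31, 42]
Sum[3..5] = prefix[6] - prefix[3] = 42 - 24 = 18


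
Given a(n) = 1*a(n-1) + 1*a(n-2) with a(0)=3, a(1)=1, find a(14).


Build bottom-up:
...a(12)=411, a(13)=665, a(14)=1*665+1*411=1076


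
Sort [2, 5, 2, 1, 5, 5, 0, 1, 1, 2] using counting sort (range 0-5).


Count array: [1, 3, 3, 0, 0, 3]
Reconstruct: [0, 1, 1, 1, 2, 2, 2, 5, 5, 5]


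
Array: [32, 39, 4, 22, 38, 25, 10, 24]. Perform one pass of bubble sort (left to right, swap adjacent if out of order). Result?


After one pass: [32, 4, 22, 38, 25, 10, 24, 39]


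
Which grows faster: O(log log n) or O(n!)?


double-logarithmic grows slower than factorial
O(log log n) is asymptotically smaller; O(n!) grows faster


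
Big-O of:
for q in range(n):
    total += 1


Per nesting level: O(n) = O(n)
Complexity: O(n)


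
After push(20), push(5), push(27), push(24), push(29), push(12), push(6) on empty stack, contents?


push(20) -> [20]
push(5) -> [20, 5]
push(27) -> [20, 5, 27]
push(24) -> [20, 5, 27, 24]
push(29) -> [20, 5, 27, 24, 29]
push(12) -> [20, 5, 27, 24, 29, 12]
push(6) -> [20, 5, 27, 24, 29, 12, 6]
Final stack (bottom to top): [20, 5, 27, 24, 29, 12, 6]


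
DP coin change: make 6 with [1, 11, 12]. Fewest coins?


dp[0]=0; dp[i]=1+min(dp[i-c] for c in coins)
...dp[1]=1, dp[2]=2, dp[3]=3, dp[4]=4, dp[5]=5, dp[6]=6
Minimum coins for 6 = 6


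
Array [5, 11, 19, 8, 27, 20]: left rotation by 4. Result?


Left rotate by 4: [27, 20, 5, 11, 19, 8]


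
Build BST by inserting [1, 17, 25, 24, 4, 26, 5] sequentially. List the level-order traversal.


Root = 1; build tree by BST insertion.
Level-Order traversal: [1, 17, 4, 25, 5, 24, 26]


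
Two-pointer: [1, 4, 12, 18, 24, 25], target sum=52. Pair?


Two pointers: lo=0, hi=5
No pair sums to 52


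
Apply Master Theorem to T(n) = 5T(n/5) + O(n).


a=5, b=5, c=1. log_5(5)=1 = c=1. Case 2: O(n^c log n) = O(n log n)
Complexity: O(n log n)


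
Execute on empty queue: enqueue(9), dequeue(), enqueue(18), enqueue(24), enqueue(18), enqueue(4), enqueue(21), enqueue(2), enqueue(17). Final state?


enqueue(9) -> [9]
dequeue() returns 9 -> []
enqueue(18) -> [18]
enqueue(24) -> [18, 24]
enqueue(18) -> [18, 24, 18]
enqueue(4) -> [18, 24, 18, 4]
enqueue(21) -> [18, 24, 18, 4, 21]
enqueue(2) -> [18, 24, 18, 4, 21, 2]
enqueue(17) -> [18, 24, 18, 4, 21, 2, 17]
Final queue (front to back): [18, 24, 18, 4, 21, 2, 17]


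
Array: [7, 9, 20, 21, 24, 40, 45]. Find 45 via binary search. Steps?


Search for 45:
[0,6] mid=3 arr[3]=21
[4,6] mid=5 arr[5]=40
[6,6] mid=6 arr[6]=45
Total: 3 comparisons


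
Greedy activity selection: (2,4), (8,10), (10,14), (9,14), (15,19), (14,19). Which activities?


Greedy: pick earliest-ending, then skip overlaps.
Selected (4 activities): [(2, 4), (8, 10), (10, 14), (15, 19)]


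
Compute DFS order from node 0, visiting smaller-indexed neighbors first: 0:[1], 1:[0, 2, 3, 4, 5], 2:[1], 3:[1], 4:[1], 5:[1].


DFS stack-based: start with [0]
Visit order: [0, 1, 2, 3, 4, 5]


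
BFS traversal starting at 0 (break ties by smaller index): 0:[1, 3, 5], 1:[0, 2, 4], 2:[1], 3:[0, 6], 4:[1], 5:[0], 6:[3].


BFS queue: start with [0]
Visit order: [0, 1, 3, 5, 2, 4, 6]


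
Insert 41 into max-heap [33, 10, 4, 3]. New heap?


Append 41: [33, 10, 4, 3, 41]
Bubble up: swap idx 4(41) with idx 1(10); swap idx 1(41) with idx 0(33)
Result: [41, 33, 4, 3, 10]


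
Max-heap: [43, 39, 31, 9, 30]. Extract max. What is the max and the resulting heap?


Max = 43
Replace root with last, heapify down
Resulting heap: [39, 30, 31, 9]


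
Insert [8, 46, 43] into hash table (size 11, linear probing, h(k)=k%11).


Insertions: 8->slot 8; 46->slot 2; 43->slot 10
Table: [None, None, 46, None, None, None, None, None, 8, None, 43]


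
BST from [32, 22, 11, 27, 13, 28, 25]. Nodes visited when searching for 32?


BST root = 32
Search for 32: compare at each node
Path: [32]


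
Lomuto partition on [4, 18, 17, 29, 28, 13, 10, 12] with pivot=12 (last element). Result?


Elements <= 12 go left of pivot.
Result: [4, 10, 12, 29, 28, 13, 18, 17], pivot at index 2


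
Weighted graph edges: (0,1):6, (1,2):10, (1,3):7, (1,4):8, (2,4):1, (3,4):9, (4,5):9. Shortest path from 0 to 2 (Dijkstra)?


Dijkstra from 0:
Distances: {0: 0, 1: 6, 2: 15, 3: 13, 4: 14, 5: 23}
Shortest distance to 2 = 15, path = [0, 1, 4, 2]


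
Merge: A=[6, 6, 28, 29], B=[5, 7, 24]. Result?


Compare heads, take smaller each step.
Merged: [5, 6, 6, 7, 24, 28, 29]


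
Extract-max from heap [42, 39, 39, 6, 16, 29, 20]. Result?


Max = 42
Replace root with last, heapify down
Resulting heap: [39, 20, 39, 6, 16, 29]


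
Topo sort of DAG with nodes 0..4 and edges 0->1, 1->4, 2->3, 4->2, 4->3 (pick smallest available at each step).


Kahn's algorithm, process smallest node first
Order: [0, 1, 4, 2, 3]


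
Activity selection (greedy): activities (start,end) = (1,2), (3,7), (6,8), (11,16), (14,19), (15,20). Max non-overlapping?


Greedy: pick earliest-ending, then skip overlaps.
Selected (3 activities): [(1, 2), (3, 7), (11, 16)]


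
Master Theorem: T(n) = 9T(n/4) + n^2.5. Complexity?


a=9, b=4, c=2.5. log_4(9)=1.585 < c=2.5. Case 3: O(n^c) = O(n^2.500)
Complexity: O(n^2.500)


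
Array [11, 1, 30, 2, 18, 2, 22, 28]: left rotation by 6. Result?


Left rotate by 6: [22, 28, 11, 1, 30, 2, 18, 2]


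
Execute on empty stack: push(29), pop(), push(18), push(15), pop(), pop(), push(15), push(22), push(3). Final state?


push(29) -> [29]
pop() returns 29 -> []
push(18) -> [18]
push(15) -> [18, 15]
pop() returns 15 -> [18]
pop() returns 18 -> []
push(15) -> [15]
push(22) -> [15, 22]
push(3) -> [15, 22, 3]
Final stack (bottom to top): [15, 22, 3]


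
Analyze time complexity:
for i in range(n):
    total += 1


Per nesting level: O(n) = O(n)
Complexity: O(n)


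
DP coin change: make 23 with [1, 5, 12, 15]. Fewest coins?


dp[0]=0; dp[i]=1+min(dp[i-c] for c in coins)
...dp[18]=3, dp[19]=4, dp[20]=2, dp[21]=3, dp[22]=3, dp[23]=4
Minimum coins for 23 = 4


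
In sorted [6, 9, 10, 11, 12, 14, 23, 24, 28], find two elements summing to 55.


Two pointers: lo=0, hi=8
No pair sums to 55


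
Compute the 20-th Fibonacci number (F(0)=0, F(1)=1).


F(n)=F(n-1)+F(n-2)
...F(18)=2584, F(19)=4181, F(20)=6765


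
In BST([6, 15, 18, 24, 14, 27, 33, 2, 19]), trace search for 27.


BST root = 6
Search for 27: compare at each node
Path: [6, 15, 18, 24, 27]


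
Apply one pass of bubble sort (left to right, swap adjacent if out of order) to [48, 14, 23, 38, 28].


After one pass: [14, 23, 38, 28, 48]


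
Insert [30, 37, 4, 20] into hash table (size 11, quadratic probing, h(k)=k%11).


Insertions: 30->slot 8; 37->slot 4; 4->slot 5; 20->slot 9
Table: [None, None, None, None, 37, 4, None, None, 30, 20, None]


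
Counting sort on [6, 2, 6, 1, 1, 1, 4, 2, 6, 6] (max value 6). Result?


Count array: [0, 3, 2, 0, 1, 0, 4]
Reconstruct: [1, 1, 1, 2, 2, 4, 6, 6, 6, 6]


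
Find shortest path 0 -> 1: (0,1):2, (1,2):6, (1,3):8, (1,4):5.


Dijkstra from 0:
Distances: {0: 0, 1: 2, 2: 8, 3: 10, 4: 7}
Shortest distance to 1 = 2, path = [0, 1]


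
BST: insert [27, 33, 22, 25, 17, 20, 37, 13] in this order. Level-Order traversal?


Root = 27; build tree by BST insertion.
Level-Order traversal: [27, 22, 33, 17, 25, 37, 13, 20]


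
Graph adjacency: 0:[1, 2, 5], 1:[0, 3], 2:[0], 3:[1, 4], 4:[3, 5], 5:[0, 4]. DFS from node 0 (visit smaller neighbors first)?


DFS stack-based: start with [0]
Visit order: [0, 1, 3, 4, 5, 2]


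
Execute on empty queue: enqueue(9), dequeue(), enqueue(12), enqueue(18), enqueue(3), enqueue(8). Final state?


enqueue(9) -> [9]
dequeue() returns 9 -> []
enqueue(12) -> [12]
enqueue(18) -> [12, 18]
enqueue(3) -> [12, 18, 3]
enqueue(8) -> [12, 18, 3, 8]
Final queue (front to back): [12, 18, 3, 8]


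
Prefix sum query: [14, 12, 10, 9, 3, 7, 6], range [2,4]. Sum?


Prefix sums: [0, 14, 26, 36, 45, 48, 55, 61]
Sum[2..4] = prefix[5] - prefix[2] = 48 - 26 = 22


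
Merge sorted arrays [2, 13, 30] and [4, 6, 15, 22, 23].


Compare heads, take smaller each step.
Merged: [2, 4, 6, 13, 15, 22, 23, 30]


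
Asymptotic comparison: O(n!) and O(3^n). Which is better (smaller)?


exponential (base 3) grows slower than factorial
O(3^n) is asymptotically smaller; O(n!) grows faster


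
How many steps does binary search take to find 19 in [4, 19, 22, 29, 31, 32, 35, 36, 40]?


Search for 19:
[0,8] mid=4 arr[4]=31
[0,3] mid=1 arr[1]=19
Total: 2 comparisons
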